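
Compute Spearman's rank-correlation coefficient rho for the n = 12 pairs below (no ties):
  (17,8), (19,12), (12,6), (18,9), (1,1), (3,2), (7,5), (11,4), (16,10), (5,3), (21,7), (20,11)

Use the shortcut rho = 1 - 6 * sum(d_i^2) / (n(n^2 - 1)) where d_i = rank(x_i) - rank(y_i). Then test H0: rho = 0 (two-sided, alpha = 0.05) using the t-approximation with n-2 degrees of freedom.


Step 1: Rank x and y separately (midranks; no ties here).
rank(x): 17->8, 19->10, 12->6, 18->9, 1->1, 3->2, 7->4, 11->5, 16->7, 5->3, 21->12, 20->11
rank(y): 8->8, 12->12, 6->6, 9->9, 1->1, 2->2, 5->5, 4->4, 10->10, 3->3, 7->7, 11->11
Step 2: d_i = R_x(i) - R_y(i); compute d_i^2.
  (8-8)^2=0, (10-12)^2=4, (6-6)^2=0, (9-9)^2=0, (1-1)^2=0, (2-2)^2=0, (4-5)^2=1, (5-4)^2=1, (7-10)^2=9, (3-3)^2=0, (12-7)^2=25, (11-11)^2=0
sum(d^2) = 40.
Step 3: rho = 1 - 6*40 / (12*(12^2 - 1)) = 1 - 240/1716 = 0.860140.
Step 4: Under H0, t = rho * sqrt((n-2)/(1-rho^2)) = 5.3327 ~ t(10).
Step 5: Two-sided p-value from the t-distribution with 10 df = 0.000332.
Step 6: alpha = 0.05. reject H0.

rho = 0.8601, p = 0.000332, reject H0 at alpha = 0.05.


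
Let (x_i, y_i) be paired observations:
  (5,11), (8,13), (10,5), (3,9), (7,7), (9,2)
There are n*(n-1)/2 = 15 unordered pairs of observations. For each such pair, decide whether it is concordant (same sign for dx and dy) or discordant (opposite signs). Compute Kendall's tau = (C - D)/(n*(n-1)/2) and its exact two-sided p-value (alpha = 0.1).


Step 1: Enumerate the 15 unordered pairs (i,j) with i<j and classify each by sign(x_j-x_i) * sign(y_j-y_i).
  (1,2):dx=+3,dy=+2->C; (1,3):dx=+5,dy=-6->D; (1,4):dx=-2,dy=-2->C; (1,5):dx=+2,dy=-4->D
  (1,6):dx=+4,dy=-9->D; (2,3):dx=+2,dy=-8->D; (2,4):dx=-5,dy=-4->C; (2,5):dx=-1,dy=-6->C
  (2,6):dx=+1,dy=-11->D; (3,4):dx=-7,dy=+4->D; (3,5):dx=-3,dy=+2->D; (3,6):dx=-1,dy=-3->C
  (4,5):dx=+4,dy=-2->D; (4,6):dx=+6,dy=-7->D; (5,6):dx=+2,dy=-5->D
Step 2: C = 5, D = 10, total pairs = 15.
Step 3: tau = (C - D)/(n(n-1)/2) = (5 - 10)/15 = -0.333333.
Step 4: Exact two-sided p-value (enumerate n! = 720 permutations of y under H0): p = 0.469444.
Step 5: alpha = 0.1. fail to reject H0.

tau_b = -0.3333 (C=5, D=10), p = 0.469444, fail to reject H0.


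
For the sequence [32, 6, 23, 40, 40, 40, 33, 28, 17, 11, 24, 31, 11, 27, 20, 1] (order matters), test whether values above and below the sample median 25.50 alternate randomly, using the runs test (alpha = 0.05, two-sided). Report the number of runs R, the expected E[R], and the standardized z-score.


Step 1: Compute median = 25.50; label A = above, B = below.
Labels in order: ABBAAAAABBBABABB  (n_A = 8, n_B = 8)
Step 2: Count runs R = 8.
Step 3: Under H0 (random ordering), E[R] = 2*n_A*n_B/(n_A+n_B) + 1 = 2*8*8/16 + 1 = 9.0000.
        Var[R] = 2*n_A*n_B*(2*n_A*n_B - n_A - n_B) / ((n_A+n_B)^2 * (n_A+n_B-1)) = 14336/3840 = 3.7333.
        SD[R] = 1.9322.
Step 4: Continuity-corrected z = (R + 0.5 - E[R]) / SD[R] = (8 + 0.5 - 9.0000) / 1.9322 = -0.2588.
Step 5: Two-sided p-value via normal approximation = 2*(1 - Phi(|z|)) = 0.795809.
Step 6: alpha = 0.05. fail to reject H0.

R = 8, z = -0.2588, p = 0.795809, fail to reject H0.


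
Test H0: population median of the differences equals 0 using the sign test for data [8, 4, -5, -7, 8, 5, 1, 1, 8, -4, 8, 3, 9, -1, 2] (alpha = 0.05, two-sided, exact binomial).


Step 1: Discard zero differences. Original n = 15; n_eff = number of nonzero differences = 15.
Nonzero differences (with sign): +8, +4, -5, -7, +8, +5, +1, +1, +8, -4, +8, +3, +9, -1, +2
Step 2: Count signs: positive = 11, negative = 4.
Step 3: Under H0: P(positive) = 0.5, so the number of positives S ~ Bin(15, 0.5).
Step 4: Two-sided exact p-value = sum of Bin(15,0.5) probabilities at or below the observed probability = 0.118469.
Step 5: alpha = 0.05. fail to reject H0.

n_eff = 15, pos = 11, neg = 4, p = 0.118469, fail to reject H0.


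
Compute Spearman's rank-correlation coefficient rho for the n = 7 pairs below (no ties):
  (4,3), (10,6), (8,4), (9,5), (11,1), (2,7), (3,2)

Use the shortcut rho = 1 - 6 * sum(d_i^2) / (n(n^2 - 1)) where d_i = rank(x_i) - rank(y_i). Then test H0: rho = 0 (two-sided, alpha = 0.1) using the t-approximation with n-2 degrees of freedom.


Step 1: Rank x and y separately (midranks; no ties here).
rank(x): 4->3, 10->6, 8->4, 9->5, 11->7, 2->1, 3->2
rank(y): 3->3, 6->6, 4->4, 5->5, 1->1, 7->7, 2->2
Step 2: d_i = R_x(i) - R_y(i); compute d_i^2.
  (3-3)^2=0, (6-6)^2=0, (4-4)^2=0, (5-5)^2=0, (7-1)^2=36, (1-7)^2=36, (2-2)^2=0
sum(d^2) = 72.
Step 3: rho = 1 - 6*72 / (7*(7^2 - 1)) = 1 - 432/336 = -0.285714.
Step 4: Under H0, t = rho * sqrt((n-2)/(1-rho^2)) = -0.6667 ~ t(5).
Step 5: Two-sided p-value from the t-distribution with 5 df = 0.534509.
Step 6: alpha = 0.1. fail to reject H0.

rho = -0.2857, p = 0.534509, fail to reject H0 at alpha = 0.1.


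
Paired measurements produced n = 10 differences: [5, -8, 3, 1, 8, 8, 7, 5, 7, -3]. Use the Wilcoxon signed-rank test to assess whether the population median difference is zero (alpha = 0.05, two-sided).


Step 1: Drop any zero differences (none here) and take |d_i|.
|d| = [5, 8, 3, 1, 8, 8, 7, 5, 7, 3]
Step 2: Midrank |d_i| (ties get averaged ranks).
ranks: |5|->4.5, |8|->9, |3|->2.5, |1|->1, |8|->9, |8|->9, |7|->6.5, |5|->4.5, |7|->6.5, |3|->2.5
Step 3: Attach original signs; sum ranks with positive sign and with negative sign.
W+ = 4.5 + 2.5 + 1 + 9 + 9 + 6.5 + 4.5 + 6.5 = 43.5
W- = 9 + 2.5 = 11.5
(Check: W+ + W- = 55 should equal n(n+1)/2 = 55.)
Step 4: Test statistic W = min(W+, W-) = 11.5.
Step 5: Ties in |d|, so use the tie-corrected normal approximation.
        E[W] = n(n+1)/4 = 10*11/4 = 27.5.
        Tie groups: |d|=3 (t=2), |d|=5 (t=2), |d|=7 (t=2), |d|=8 (t=3); sum(t^3 - t) = 42.
        Var[W] = n(n+1)(2n+1)/24 - sum(t^3-t)/48 = 2310/24 - 42/48 = 95.375.
        z = (W - E[W]) / sqrt(Var[W]) = (11.5 - 27.5) / 9.7660 = -1.6383.
        Two-sided p = 2*Phi(z) = 0.101352.
Step 6: alpha = 0.05. fail to reject H0.

W+ = 43.5, W- = 11.5, W = min = 11.5, p = 0.101352, fail to reject H0.


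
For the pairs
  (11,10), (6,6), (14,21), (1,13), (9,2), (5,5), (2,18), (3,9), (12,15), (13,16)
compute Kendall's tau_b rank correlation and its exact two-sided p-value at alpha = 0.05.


Step 1: Enumerate the 45 unordered pairs (i,j) with i<j and classify each by sign(x_j-x_i) * sign(y_j-y_i).
  (1,2):dx=-5,dy=-4->C; (1,3):dx=+3,dy=+11->C; (1,4):dx=-10,dy=+3->D; (1,5):dx=-2,dy=-8->C
  (1,6):dx=-6,dy=-5->C; (1,7):dx=-9,dy=+8->D; (1,8):dx=-8,dy=-1->C; (1,9):dx=+1,dy=+5->C
  (1,10):dx=+2,dy=+6->C; (2,3):dx=+8,dy=+15->C; (2,4):dx=-5,dy=+7->D; (2,5):dx=+3,dy=-4->D
  (2,6):dx=-1,dy=-1->C; (2,7):dx=-4,dy=+12->D; (2,8):dx=-3,dy=+3->D; (2,9):dx=+6,dy=+9->C
  (2,10):dx=+7,dy=+10->C; (3,4):dx=-13,dy=-8->C; (3,5):dx=-5,dy=-19->C; (3,6):dx=-9,dy=-16->C
  (3,7):dx=-12,dy=-3->C; (3,8):dx=-11,dy=-12->C; (3,9):dx=-2,dy=-6->C; (3,10):dx=-1,dy=-5->C
  (4,5):dx=+8,dy=-11->D; (4,6):dx=+4,dy=-8->D; (4,7):dx=+1,dy=+5->C; (4,8):dx=+2,dy=-4->D
  (4,9):dx=+11,dy=+2->C; (4,10):dx=+12,dy=+3->C; (5,6):dx=-4,dy=+3->D; (5,7):dx=-7,dy=+16->D
  (5,8):dx=-6,dy=+7->D; (5,9):dx=+3,dy=+13->C; (5,10):dx=+4,dy=+14->C; (6,7):dx=-3,dy=+13->D
  (6,8):dx=-2,dy=+4->D; (6,9):dx=+7,dy=+10->C; (6,10):dx=+8,dy=+11->C; (7,8):dx=+1,dy=-9->D
  (7,9):dx=+10,dy=-3->D; (7,10):dx=+11,dy=-2->D; (8,9):dx=+9,dy=+6->C; (8,10):dx=+10,dy=+7->C
  (9,10):dx=+1,dy=+1->C
Step 2: C = 28, D = 17, total pairs = 45.
Step 3: tau = (C - D)/(n(n-1)/2) = (28 - 17)/45 = 0.244444.
Step 4: Exact two-sided p-value (enumerate n! = 3628800 permutations of y under H0): p = 0.380720.
Step 5: alpha = 0.05. fail to reject H0.

tau_b = 0.2444 (C=28, D=17), p = 0.380720, fail to reject H0.


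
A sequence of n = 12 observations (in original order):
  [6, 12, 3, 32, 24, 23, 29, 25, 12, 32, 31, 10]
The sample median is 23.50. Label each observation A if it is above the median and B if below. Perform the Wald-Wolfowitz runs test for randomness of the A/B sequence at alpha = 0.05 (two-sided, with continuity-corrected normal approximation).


Step 1: Compute median = 23.50; label A = above, B = below.
Labels in order: BBBAABAABAAB  (n_A = 6, n_B = 6)
Step 2: Count runs R = 7.
Step 3: Under H0 (random ordering), E[R] = 2*n_A*n_B/(n_A+n_B) + 1 = 2*6*6/12 + 1 = 7.0000.
        Var[R] = 2*n_A*n_B*(2*n_A*n_B - n_A - n_B) / ((n_A+n_B)^2 * (n_A+n_B-1)) = 4320/1584 = 2.7273.
        SD[R] = 1.6514.
Step 4: R = E[R], so z = 0 with no continuity correction.
Step 5: Two-sided p-value via normal approximation = 2*(1 - Phi(|z|)) = 1.000000.
Step 6: alpha = 0.05. fail to reject H0.

R = 7, z = 0.0000, p = 1.000000, fail to reject H0.


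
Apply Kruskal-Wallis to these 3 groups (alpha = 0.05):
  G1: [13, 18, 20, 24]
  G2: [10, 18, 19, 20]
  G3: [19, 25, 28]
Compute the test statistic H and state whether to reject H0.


Step 1: Combine all N = 11 observations and assign midranks.
sorted (value, group, rank): (10,G2,1), (13,G1,2), (18,G1,3.5), (18,G2,3.5), (19,G2,5.5), (19,G3,5.5), (20,G1,7.5), (20,G2,7.5), (24,G1,9), (25,G3,10), (28,G3,11)
Step 2: Sum ranks within each group.
R_1 = 22 (n_1 = 4)
R_2 = 17.5 (n_2 = 4)
R_3 = 26.5 (n_3 = 3)
Step 3: H = 12/(N(N+1)) * sum(R_i^2/n_i) - 3(N+1)
     = 12/(11*12) * (22^2/4 + 17.5^2/4 + 26.5^2/3) - 3*12
     = 0.090909 * 431.646 - 36
     = 3.240530.
Step 4: Ties present; correction factor C = 1 - 18/(11^3 - 11) = 0.986364. Corrected H = 3.240530 / 0.986364 = 3.285330.
Step 5: Under H0, H ~ chi^2(2); p-value = 0.193464.
Step 6: alpha = 0.05. fail to reject H0.

H = 3.2853, df = 2, p = 0.193464, fail to reject H0.


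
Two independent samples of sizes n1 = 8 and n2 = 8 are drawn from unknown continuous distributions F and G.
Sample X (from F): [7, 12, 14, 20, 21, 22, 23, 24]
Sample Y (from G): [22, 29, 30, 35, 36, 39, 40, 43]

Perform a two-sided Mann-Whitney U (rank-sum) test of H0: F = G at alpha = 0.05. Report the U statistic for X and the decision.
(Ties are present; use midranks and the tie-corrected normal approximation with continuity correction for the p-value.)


Step 1: Combine and sort all 16 observations; assign midranks.
sorted (value, group): (7,X), (12,X), (14,X), (20,X), (21,X), (22,X), (22,Y), (23,X), (24,X), (29,Y), (30,Y), (35,Y), (36,Y), (39,Y), (40,Y), (43,Y)
ranks: 7->1, 12->2, 14->3, 20->4, 21->5, 22->6.5, 22->6.5, 23->8, 24->9, 29->10, 30->11, 35->12, 36->13, 39->14, 40->15, 43->16
Step 2: Rank sum for X: R1 = 1 + 2 + 3 + 4 + 5 + 6.5 + 8 + 9 = 38.5.
Step 3: U_X = R1 - n1(n1+1)/2 = 38.5 - 8*9/2 = 38.5 - 36 = 2.5.
       U_Y = n1*n2 - U_X = 64 - 2.5 = 61.5.
Step 4: Ties are present, so use the tie-corrected normal approximation (with continuity correction) for the p-value.
Step 5: p-value = 0.002305; compare to alpha = 0.05. reject H0.

U_X = 2.5, p = 0.002305, reject H0 at alpha = 0.05.


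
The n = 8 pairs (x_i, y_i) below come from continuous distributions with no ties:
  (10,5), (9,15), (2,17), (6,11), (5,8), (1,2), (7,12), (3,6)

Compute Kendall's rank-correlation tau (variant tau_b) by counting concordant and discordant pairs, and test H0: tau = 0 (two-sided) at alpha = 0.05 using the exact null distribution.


Step 1: Enumerate the 28 unordered pairs (i,j) with i<j and classify each by sign(x_j-x_i) * sign(y_j-y_i).
  (1,2):dx=-1,dy=+10->D; (1,3):dx=-8,dy=+12->D; (1,4):dx=-4,dy=+6->D; (1,5):dx=-5,dy=+3->D
  (1,6):dx=-9,dy=-3->C; (1,7):dx=-3,dy=+7->D; (1,8):dx=-7,dy=+1->D; (2,3):dx=-7,dy=+2->D
  (2,4):dx=-3,dy=-4->C; (2,5):dx=-4,dy=-7->C; (2,6):dx=-8,dy=-13->C; (2,7):dx=-2,dy=-3->C
  (2,8):dx=-6,dy=-9->C; (3,4):dx=+4,dy=-6->D; (3,5):dx=+3,dy=-9->D; (3,6):dx=-1,dy=-15->C
  (3,7):dx=+5,dy=-5->D; (3,8):dx=+1,dy=-11->D; (4,5):dx=-1,dy=-3->C; (4,6):dx=-5,dy=-9->C
  (4,7):dx=+1,dy=+1->C; (4,8):dx=-3,dy=-5->C; (5,6):dx=-4,dy=-6->C; (5,7):dx=+2,dy=+4->C
  (5,8):dx=-2,dy=-2->C; (6,7):dx=+6,dy=+10->C; (6,8):dx=+2,dy=+4->C; (7,8):dx=-4,dy=-6->C
Step 2: C = 17, D = 11, total pairs = 28.
Step 3: tau = (C - D)/(n(n-1)/2) = (17 - 11)/28 = 0.214286.
Step 4: Exact two-sided p-value (enumerate n! = 40320 permutations of y under H0): p = 0.548413.
Step 5: alpha = 0.05. fail to reject H0.

tau_b = 0.2143 (C=17, D=11), p = 0.548413, fail to reject H0.


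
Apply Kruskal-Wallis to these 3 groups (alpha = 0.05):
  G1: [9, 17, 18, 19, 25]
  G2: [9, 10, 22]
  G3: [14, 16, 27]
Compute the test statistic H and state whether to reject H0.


Step 1: Combine all N = 11 observations and assign midranks.
sorted (value, group, rank): (9,G1,1.5), (9,G2,1.5), (10,G2,3), (14,G3,4), (16,G3,5), (17,G1,6), (18,G1,7), (19,G1,8), (22,G2,9), (25,G1,10), (27,G3,11)
Step 2: Sum ranks within each group.
R_1 = 32.5 (n_1 = 5)
R_2 = 13.5 (n_2 = 3)
R_3 = 20 (n_3 = 3)
Step 3: H = 12/(N(N+1)) * sum(R_i^2/n_i) - 3(N+1)
     = 12/(11*12) * (32.5^2/5 + 13.5^2/3 + 20^2/3) - 3*12
     = 0.090909 * 405.333 - 36
     = 0.848485.
Step 4: Ties present; correction factor C = 1 - 6/(11^3 - 11) = 0.995455. Corrected H = 0.848485 / 0.995455 = 0.852359.
Step 5: Under H0, H ~ chi^2(2); p-value = 0.652999.
Step 6: alpha = 0.05. fail to reject H0.

H = 0.8524, df = 2, p = 0.652999, fail to reject H0.


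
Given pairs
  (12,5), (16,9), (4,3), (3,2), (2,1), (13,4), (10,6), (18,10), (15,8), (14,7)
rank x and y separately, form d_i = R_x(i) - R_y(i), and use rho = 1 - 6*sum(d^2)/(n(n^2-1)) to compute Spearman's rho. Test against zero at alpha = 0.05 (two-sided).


Step 1: Rank x and y separately (midranks; no ties here).
rank(x): 12->5, 16->9, 4->3, 3->2, 2->1, 13->6, 10->4, 18->10, 15->8, 14->7
rank(y): 5->5, 9->9, 3->3, 2->2, 1->1, 4->4, 6->6, 10->10, 8->8, 7->7
Step 2: d_i = R_x(i) - R_y(i); compute d_i^2.
  (5-5)^2=0, (9-9)^2=0, (3-3)^2=0, (2-2)^2=0, (1-1)^2=0, (6-4)^2=4, (4-6)^2=4, (10-10)^2=0, (8-8)^2=0, (7-7)^2=0
sum(d^2) = 8.
Step 3: rho = 1 - 6*8 / (10*(10^2 - 1)) = 1 - 48/990 = 0.951515.
Step 4: Under H0, t = rho * sqrt((n-2)/(1-rho^2)) = 8.7493 ~ t(8).
Step 5: Two-sided p-value from the t-distribution with 8 df = 0.000023.
Step 6: alpha = 0.05. reject H0.

rho = 0.9515, p = 0.000023, reject H0 at alpha = 0.05.


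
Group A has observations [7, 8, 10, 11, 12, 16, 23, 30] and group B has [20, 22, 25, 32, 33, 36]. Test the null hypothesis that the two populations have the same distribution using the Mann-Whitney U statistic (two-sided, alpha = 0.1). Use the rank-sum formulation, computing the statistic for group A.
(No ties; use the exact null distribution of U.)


Step 1: Combine and sort all 14 observations; assign midranks.
sorted (value, group): (7,X), (8,X), (10,X), (11,X), (12,X), (16,X), (20,Y), (22,Y), (23,X), (25,Y), (30,X), (32,Y), (33,Y), (36,Y)
ranks: 7->1, 8->2, 10->3, 11->4, 12->5, 16->6, 20->7, 22->8, 23->9, 25->10, 30->11, 32->12, 33->13, 36->14
Step 2: Rank sum for X: R1 = 1 + 2 + 3 + 4 + 5 + 6 + 9 + 11 = 41.
Step 3: U_X = R1 - n1(n1+1)/2 = 41 - 8*9/2 = 41 - 36 = 5.
       U_Y = n1*n2 - U_X = 48 - 5 = 43.
Step 4: No ties, so the exact null distribution of U (based on enumerating the C(14,8) = 3003 equally likely rank assignments) gives the two-sided p-value.
Step 5: p-value = 0.012654; compare to alpha = 0.1. reject H0.

U_X = 5, p = 0.012654, reject H0 at alpha = 0.1.


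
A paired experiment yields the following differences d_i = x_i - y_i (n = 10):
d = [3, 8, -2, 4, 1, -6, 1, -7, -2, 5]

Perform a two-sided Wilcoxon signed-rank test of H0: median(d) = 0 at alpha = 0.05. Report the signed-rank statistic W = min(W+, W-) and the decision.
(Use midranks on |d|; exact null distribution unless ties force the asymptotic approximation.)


Step 1: Drop any zero differences (none here) and take |d_i|.
|d| = [3, 8, 2, 4, 1, 6, 1, 7, 2, 5]
Step 2: Midrank |d_i| (ties get averaged ranks).
ranks: |3|->5, |8|->10, |2|->3.5, |4|->6, |1|->1.5, |6|->8, |1|->1.5, |7|->9, |2|->3.5, |5|->7
Step 3: Attach original signs; sum ranks with positive sign and with negative sign.
W+ = 5 + 10 + 6 + 1.5 + 1.5 + 7 = 31
W- = 3.5 + 8 + 9 + 3.5 = 24
(Check: W+ + W- = 55 should equal n(n+1)/2 = 55.)
Step 4: Test statistic W = min(W+, W-) = 24.
Step 5: Ties in |d|, so use the tie-corrected normal approximation.
        E[W] = n(n+1)/4 = 10*11/4 = 27.5.
        Tie groups: |d|=1 (t=2), |d|=2 (t=2); sum(t^3 - t) = 12.
        Var[W] = n(n+1)(2n+1)/24 - sum(t^3-t)/48 = 2310/24 - 12/48 = 96.
        z = (W - E[W]) / sqrt(Var[W]) = (24 - 27.5) / 9.7980 = -0.3572.
        Two-sided p = 2*Phi(z) = 0.720929.
Step 6: alpha = 0.05. fail to reject H0.

W+ = 31, W- = 24, W = min = 24, p = 0.720929, fail to reject H0.


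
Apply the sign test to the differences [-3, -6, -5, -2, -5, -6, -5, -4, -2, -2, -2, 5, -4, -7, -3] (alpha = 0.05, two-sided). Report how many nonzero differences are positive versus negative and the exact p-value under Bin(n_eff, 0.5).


Step 1: Discard zero differences. Original n = 15; n_eff = number of nonzero differences = 15.
Nonzero differences (with sign): -3, -6, -5, -2, -5, -6, -5, -4, -2, -2, -2, +5, -4, -7, -3
Step 2: Count signs: positive = 1, negative = 14.
Step 3: Under H0: P(positive) = 0.5, so the number of positives S ~ Bin(15, 0.5).
Step 4: Two-sided exact p-value = sum of Bin(15,0.5) probabilities at or below the observed probability = 0.000977.
Step 5: alpha = 0.05. reject H0.

n_eff = 15, pos = 1, neg = 14, p = 0.000977, reject H0.


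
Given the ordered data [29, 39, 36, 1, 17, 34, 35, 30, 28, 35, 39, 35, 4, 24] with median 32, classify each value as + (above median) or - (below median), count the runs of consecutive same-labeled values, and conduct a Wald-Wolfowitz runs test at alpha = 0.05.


Step 1: Compute median = 32; label A = above, B = below.
Labels in order: BAABBAABBAAABB  (n_A = 7, n_B = 7)
Step 2: Count runs R = 7.
Step 3: Under H0 (random ordering), E[R] = 2*n_A*n_B/(n_A+n_B) + 1 = 2*7*7/14 + 1 = 8.0000.
        Var[R] = 2*n_A*n_B*(2*n_A*n_B - n_A - n_B) / ((n_A+n_B)^2 * (n_A+n_B-1)) = 8232/2548 = 3.2308.
        SD[R] = 1.7974.
Step 4: Continuity-corrected z = (R + 0.5 - E[R]) / SD[R] = (7 + 0.5 - 8.0000) / 1.7974 = -0.2782.
Step 5: Two-sided p-value via normal approximation = 2*(1 - Phi(|z|)) = 0.780879.
Step 6: alpha = 0.05. fail to reject H0.

R = 7, z = -0.2782, p = 0.780879, fail to reject H0.


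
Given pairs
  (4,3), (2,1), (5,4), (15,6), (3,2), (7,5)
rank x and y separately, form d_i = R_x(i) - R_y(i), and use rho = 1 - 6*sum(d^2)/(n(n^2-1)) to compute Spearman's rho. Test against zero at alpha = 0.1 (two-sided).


Step 1: Rank x and y separately (midranks; no ties here).
rank(x): 4->3, 2->1, 5->4, 15->6, 3->2, 7->5
rank(y): 3->3, 1->1, 4->4, 6->6, 2->2, 5->5
Step 2: d_i = R_x(i) - R_y(i); compute d_i^2.
  (3-3)^2=0, (1-1)^2=0, (4-4)^2=0, (6-6)^2=0, (2-2)^2=0, (5-5)^2=0
sum(d^2) = 0.
Step 3: rho = 1 - 6*0 / (6*(6^2 - 1)) = 1 - 0/210 = 1.000000.
Step 5: Two-sided p-value from the t-distribution with 4 df = 0.000000.
Step 6: alpha = 0.1. reject H0.

rho = 1.0000, p = 0.000000, reject H0 at alpha = 0.1.


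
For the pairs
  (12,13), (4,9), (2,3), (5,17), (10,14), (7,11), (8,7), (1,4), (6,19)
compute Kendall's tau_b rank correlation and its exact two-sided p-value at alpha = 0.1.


Step 1: Enumerate the 36 unordered pairs (i,j) with i<j and classify each by sign(x_j-x_i) * sign(y_j-y_i).
  (1,2):dx=-8,dy=-4->C; (1,3):dx=-10,dy=-10->C; (1,4):dx=-7,dy=+4->D; (1,5):dx=-2,dy=+1->D
  (1,6):dx=-5,dy=-2->C; (1,7):dx=-4,dy=-6->C; (1,8):dx=-11,dy=-9->C; (1,9):dx=-6,dy=+6->D
  (2,3):dx=-2,dy=-6->C; (2,4):dx=+1,dy=+8->C; (2,5):dx=+6,dy=+5->C; (2,6):dx=+3,dy=+2->C
  (2,7):dx=+4,dy=-2->D; (2,8):dx=-3,dy=-5->C; (2,9):dx=+2,dy=+10->C; (3,4):dx=+3,dy=+14->C
  (3,5):dx=+8,dy=+11->C; (3,6):dx=+5,dy=+8->C; (3,7):dx=+6,dy=+4->C; (3,8):dx=-1,dy=+1->D
  (3,9):dx=+4,dy=+16->C; (4,5):dx=+5,dy=-3->D; (4,6):dx=+2,dy=-6->D; (4,7):dx=+3,dy=-10->D
  (4,8):dx=-4,dy=-13->C; (4,9):dx=+1,dy=+2->C; (5,6):dx=-3,dy=-3->C; (5,7):dx=-2,dy=-7->C
  (5,8):dx=-9,dy=-10->C; (5,9):dx=-4,dy=+5->D; (6,7):dx=+1,dy=-4->D; (6,8):dx=-6,dy=-7->C
  (6,9):dx=-1,dy=+8->D; (7,8):dx=-7,dy=-3->C; (7,9):dx=-2,dy=+12->D; (8,9):dx=+5,dy=+15->C
Step 2: C = 24, D = 12, total pairs = 36.
Step 3: tau = (C - D)/(n(n-1)/2) = (24 - 12)/36 = 0.333333.
Step 4: Exact two-sided p-value (enumerate n! = 362880 permutations of y under H0): p = 0.259518.
Step 5: alpha = 0.1. fail to reject H0.

tau_b = 0.3333 (C=24, D=12), p = 0.259518, fail to reject H0.


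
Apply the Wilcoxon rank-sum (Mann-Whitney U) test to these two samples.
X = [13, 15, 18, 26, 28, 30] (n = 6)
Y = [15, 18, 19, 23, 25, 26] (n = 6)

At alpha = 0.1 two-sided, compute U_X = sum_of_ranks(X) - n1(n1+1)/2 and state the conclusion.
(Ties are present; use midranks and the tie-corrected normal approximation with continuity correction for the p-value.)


Step 1: Combine and sort all 12 observations; assign midranks.
sorted (value, group): (13,X), (15,X), (15,Y), (18,X), (18,Y), (19,Y), (23,Y), (25,Y), (26,X), (26,Y), (28,X), (30,X)
ranks: 13->1, 15->2.5, 15->2.5, 18->4.5, 18->4.5, 19->6, 23->7, 25->8, 26->9.5, 26->9.5, 28->11, 30->12
Step 2: Rank sum for X: R1 = 1 + 2.5 + 4.5 + 9.5 + 11 + 12 = 40.5.
Step 3: U_X = R1 - n1(n1+1)/2 = 40.5 - 6*7/2 = 40.5 - 21 = 19.5.
       U_Y = n1*n2 - U_X = 36 - 19.5 = 16.5.
Step 4: Ties are present, so use the tie-corrected normal approximation (with continuity correction) for the p-value.
Step 5: p-value = 0.872113; compare to alpha = 0.1. fail to reject H0.

U_X = 19.5, p = 0.872113, fail to reject H0 at alpha = 0.1.


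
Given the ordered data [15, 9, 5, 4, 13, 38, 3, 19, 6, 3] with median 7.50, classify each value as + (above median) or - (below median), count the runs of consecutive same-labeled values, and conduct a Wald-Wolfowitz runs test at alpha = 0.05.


Step 1: Compute median = 7.50; label A = above, B = below.
Labels in order: AABBAABABB  (n_A = 5, n_B = 5)
Step 2: Count runs R = 6.
Step 3: Under H0 (random ordering), E[R] = 2*n_A*n_B/(n_A+n_B) + 1 = 2*5*5/10 + 1 = 6.0000.
        Var[R] = 2*n_A*n_B*(2*n_A*n_B - n_A - n_B) / ((n_A+n_B)^2 * (n_A+n_B-1)) = 2000/900 = 2.2222.
        SD[R] = 1.4907.
Step 4: R = E[R], so z = 0 with no continuity correction.
Step 5: Two-sided p-value via normal approximation = 2*(1 - Phi(|z|)) = 1.000000.
Step 6: alpha = 0.05. fail to reject H0.

R = 6, z = 0.0000, p = 1.000000, fail to reject H0.


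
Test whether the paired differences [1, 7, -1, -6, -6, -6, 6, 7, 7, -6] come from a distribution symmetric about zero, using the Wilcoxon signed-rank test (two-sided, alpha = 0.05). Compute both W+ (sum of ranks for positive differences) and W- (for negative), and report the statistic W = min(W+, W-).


Step 1: Drop any zero differences (none here) and take |d_i|.
|d| = [1, 7, 1, 6, 6, 6, 6, 7, 7, 6]
Step 2: Midrank |d_i| (ties get averaged ranks).
ranks: |1|->1.5, |7|->9, |1|->1.5, |6|->5, |6|->5, |6|->5, |6|->5, |7|->9, |7|->9, |6|->5
Step 3: Attach original signs; sum ranks with positive sign and with negative sign.
W+ = 1.5 + 9 + 5 + 9 + 9 = 33.5
W- = 1.5 + 5 + 5 + 5 + 5 = 21.5
(Check: W+ + W- = 55 should equal n(n+1)/2 = 55.)
Step 4: Test statistic W = min(W+, W-) = 21.5.
Step 5: Ties in |d|, so use the tie-corrected normal approximation.
        E[W] = n(n+1)/4 = 10*11/4 = 27.5.
        Tie groups: |d|=1 (t=2), |d|=6 (t=5), |d|=7 (t=3); sum(t^3 - t) = 150.
        Var[W] = n(n+1)(2n+1)/24 - sum(t^3-t)/48 = 2310/24 - 150/48 = 93.125.
        z = (W - E[W]) / sqrt(Var[W]) = (21.5 - 27.5) / 9.6501 = -0.6218.
        Two-sided p = 2*Phi(z) = 0.534104.
Step 6: alpha = 0.05. fail to reject H0.

W+ = 33.5, W- = 21.5, W = min = 21.5, p = 0.534104, fail to reject H0.


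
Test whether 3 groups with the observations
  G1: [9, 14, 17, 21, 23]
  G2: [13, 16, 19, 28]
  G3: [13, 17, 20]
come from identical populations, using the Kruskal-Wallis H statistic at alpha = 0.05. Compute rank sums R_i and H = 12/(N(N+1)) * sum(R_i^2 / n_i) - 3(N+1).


Step 1: Combine all N = 12 observations and assign midranks.
sorted (value, group, rank): (9,G1,1), (13,G2,2.5), (13,G3,2.5), (14,G1,4), (16,G2,5), (17,G1,6.5), (17,G3,6.5), (19,G2,8), (20,G3,9), (21,G1,10), (23,G1,11), (28,G2,12)
Step 2: Sum ranks within each group.
R_1 = 32.5 (n_1 = 5)
R_2 = 27.5 (n_2 = 4)
R_3 = 18 (n_3 = 3)
Step 3: H = 12/(N(N+1)) * sum(R_i^2/n_i) - 3(N+1)
     = 12/(12*13) * (32.5^2/5 + 27.5^2/4 + 18^2/3) - 3*13
     = 0.076923 * 508.312 - 39
     = 0.100962.
Step 4: Ties present; correction factor C = 1 - 12/(12^3 - 12) = 0.993007. Corrected H = 0.100962 / 0.993007 = 0.101673.
Step 5: Under H0, H ~ chi^2(2); p-value = 0.950434.
Step 6: alpha = 0.05. fail to reject H0.

H = 0.1017, df = 2, p = 0.950434, fail to reject H0.


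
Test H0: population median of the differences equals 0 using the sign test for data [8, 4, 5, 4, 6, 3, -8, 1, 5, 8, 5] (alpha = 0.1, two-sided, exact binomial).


Step 1: Discard zero differences. Original n = 11; n_eff = number of nonzero differences = 11.
Nonzero differences (with sign): +8, +4, +5, +4, +6, +3, -8, +1, +5, +8, +5
Step 2: Count signs: positive = 10, negative = 1.
Step 3: Under H0: P(positive) = 0.5, so the number of positives S ~ Bin(11, 0.5).
Step 4: Two-sided exact p-value = sum of Bin(11,0.5) probabilities at or below the observed probability = 0.011719.
Step 5: alpha = 0.1. reject H0.

n_eff = 11, pos = 10, neg = 1, p = 0.011719, reject H0.


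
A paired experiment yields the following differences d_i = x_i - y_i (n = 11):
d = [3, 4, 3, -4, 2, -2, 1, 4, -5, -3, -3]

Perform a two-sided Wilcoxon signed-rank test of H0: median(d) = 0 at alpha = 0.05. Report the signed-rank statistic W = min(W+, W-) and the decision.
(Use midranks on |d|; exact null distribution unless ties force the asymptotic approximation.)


Step 1: Drop any zero differences (none here) and take |d_i|.
|d| = [3, 4, 3, 4, 2, 2, 1, 4, 5, 3, 3]
Step 2: Midrank |d_i| (ties get averaged ranks).
ranks: |3|->5.5, |4|->9, |3|->5.5, |4|->9, |2|->2.5, |2|->2.5, |1|->1, |4|->9, |5|->11, |3|->5.5, |3|->5.5
Step 3: Attach original signs; sum ranks with positive sign and with negative sign.
W+ = 5.5 + 9 + 5.5 + 2.5 + 1 + 9 = 32.5
W- = 9 + 2.5 + 11 + 5.5 + 5.5 = 33.5
(Check: W+ + W- = 66 should equal n(n+1)/2 = 66.)
Step 4: Test statistic W = min(W+, W-) = 32.5.
Step 5: Ties in |d|, so use the tie-corrected normal approximation.
        E[W] = n(n+1)/4 = 11*12/4 = 33.
        Tie groups: |d|=2 (t=2), |d|=3 (t=4), |d|=4 (t=3); sum(t^3 - t) = 90.
        Var[W] = n(n+1)(2n+1)/24 - sum(t^3-t)/48 = 3036/24 - 90/48 = 124.625.
        z = (W - E[W]) / sqrt(Var[W]) = (32.5 - 33) / 11.1636 = -0.0448.
        Two-sided p = 2*Phi(z) = 0.964276.
Step 6: alpha = 0.05. fail to reject H0.

W+ = 32.5, W- = 33.5, W = min = 32.5, p = 0.964276, fail to reject H0.


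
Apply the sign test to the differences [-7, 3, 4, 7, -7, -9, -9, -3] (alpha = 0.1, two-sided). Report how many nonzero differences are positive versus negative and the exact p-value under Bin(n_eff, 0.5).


Step 1: Discard zero differences. Original n = 8; n_eff = number of nonzero differences = 8.
Nonzero differences (with sign): -7, +3, +4, +7, -7, -9, -9, -3
Step 2: Count signs: positive = 3, negative = 5.
Step 3: Under H0: P(positive) = 0.5, so the number of positives S ~ Bin(8, 0.5).
Step 4: Two-sided exact p-value = sum of Bin(8,0.5) probabilities at or below the observed probability = 0.726562.
Step 5: alpha = 0.1. fail to reject H0.

n_eff = 8, pos = 3, neg = 5, p = 0.726562, fail to reject H0.


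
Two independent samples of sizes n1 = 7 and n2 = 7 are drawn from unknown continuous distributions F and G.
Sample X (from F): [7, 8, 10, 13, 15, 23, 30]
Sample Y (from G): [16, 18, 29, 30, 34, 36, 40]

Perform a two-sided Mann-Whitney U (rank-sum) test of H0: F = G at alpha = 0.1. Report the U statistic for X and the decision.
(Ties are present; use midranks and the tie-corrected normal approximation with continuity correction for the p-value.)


Step 1: Combine and sort all 14 observations; assign midranks.
sorted (value, group): (7,X), (8,X), (10,X), (13,X), (15,X), (16,Y), (18,Y), (23,X), (29,Y), (30,X), (30,Y), (34,Y), (36,Y), (40,Y)
ranks: 7->1, 8->2, 10->3, 13->4, 15->5, 16->6, 18->7, 23->8, 29->9, 30->10.5, 30->10.5, 34->12, 36->13, 40->14
Step 2: Rank sum for X: R1 = 1 + 2 + 3 + 4 + 5 + 8 + 10.5 = 33.5.
Step 3: U_X = R1 - n1(n1+1)/2 = 33.5 - 7*8/2 = 33.5 - 28 = 5.5.
       U_Y = n1*n2 - U_X = 49 - 5.5 = 43.5.
Step 4: Ties are present, so use the tie-corrected normal approximation (with continuity correction) for the p-value.
Step 5: p-value = 0.017960; compare to alpha = 0.1. reject H0.

U_X = 5.5, p = 0.017960, reject H0 at alpha = 0.1.


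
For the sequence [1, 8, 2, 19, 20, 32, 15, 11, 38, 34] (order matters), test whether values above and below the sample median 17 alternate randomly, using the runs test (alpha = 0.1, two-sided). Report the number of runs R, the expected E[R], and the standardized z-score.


Step 1: Compute median = 17; label A = above, B = below.
Labels in order: BBBAAABBAA  (n_A = 5, n_B = 5)
Step 2: Count runs R = 4.
Step 3: Under H0 (random ordering), E[R] = 2*n_A*n_B/(n_A+n_B) + 1 = 2*5*5/10 + 1 = 6.0000.
        Var[R] = 2*n_A*n_B*(2*n_A*n_B - n_A - n_B) / ((n_A+n_B)^2 * (n_A+n_B-1)) = 2000/900 = 2.2222.
        SD[R] = 1.4907.
Step 4: Continuity-corrected z = (R + 0.5 - E[R]) / SD[R] = (4 + 0.5 - 6.0000) / 1.4907 = -1.0062.
Step 5: Two-sided p-value via normal approximation = 2*(1 - Phi(|z|)) = 0.314305.
Step 6: alpha = 0.1. fail to reject H0.

R = 4, z = -1.0062, p = 0.314305, fail to reject H0.


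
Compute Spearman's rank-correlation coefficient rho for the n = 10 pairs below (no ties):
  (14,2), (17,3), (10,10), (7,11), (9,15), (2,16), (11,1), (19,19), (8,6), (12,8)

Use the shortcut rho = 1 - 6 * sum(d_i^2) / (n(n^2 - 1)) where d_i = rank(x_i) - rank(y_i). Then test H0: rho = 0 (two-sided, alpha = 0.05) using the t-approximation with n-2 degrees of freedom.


Step 1: Rank x and y separately (midranks; no ties here).
rank(x): 14->8, 17->9, 10->5, 7->2, 9->4, 2->1, 11->6, 19->10, 8->3, 12->7
rank(y): 2->2, 3->3, 10->6, 11->7, 15->8, 16->9, 1->1, 19->10, 6->4, 8->5
Step 2: d_i = R_x(i) - R_y(i); compute d_i^2.
  (8-2)^2=36, (9-3)^2=36, (5-6)^2=1, (2-7)^2=25, (4-8)^2=16, (1-9)^2=64, (6-1)^2=25, (10-10)^2=0, (3-4)^2=1, (7-5)^2=4
sum(d^2) = 208.
Step 3: rho = 1 - 6*208 / (10*(10^2 - 1)) = 1 - 1248/990 = -0.260606.
Step 4: Under H0, t = rho * sqrt((n-2)/(1-rho^2)) = -0.7635 ~ t(8).
Step 5: Two-sided p-value from the t-distribution with 8 df = 0.467089.
Step 6: alpha = 0.05. fail to reject H0.

rho = -0.2606, p = 0.467089, fail to reject H0 at alpha = 0.05.


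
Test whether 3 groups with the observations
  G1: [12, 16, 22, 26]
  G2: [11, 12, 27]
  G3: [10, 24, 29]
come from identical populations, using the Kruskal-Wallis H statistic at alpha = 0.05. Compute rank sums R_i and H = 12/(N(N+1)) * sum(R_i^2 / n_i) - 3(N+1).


Step 1: Combine all N = 10 observations and assign midranks.
sorted (value, group, rank): (10,G3,1), (11,G2,2), (12,G1,3.5), (12,G2,3.5), (16,G1,5), (22,G1,6), (24,G3,7), (26,G1,8), (27,G2,9), (29,G3,10)
Step 2: Sum ranks within each group.
R_1 = 22.5 (n_1 = 4)
R_2 = 14.5 (n_2 = 3)
R_3 = 18 (n_3 = 3)
Step 3: H = 12/(N(N+1)) * sum(R_i^2/n_i) - 3(N+1)
     = 12/(10*11) * (22.5^2/4 + 14.5^2/3 + 18^2/3) - 3*11
     = 0.109091 * 304.646 - 33
     = 0.234091.
Step 4: Ties present; correction factor C = 1 - 6/(10^3 - 10) = 0.993939. Corrected H = 0.234091 / 0.993939 = 0.235518.
Step 5: Under H0, H ~ chi^2(2); p-value = 0.888910.
Step 6: alpha = 0.05. fail to reject H0.

H = 0.2355, df = 2, p = 0.888910, fail to reject H0.


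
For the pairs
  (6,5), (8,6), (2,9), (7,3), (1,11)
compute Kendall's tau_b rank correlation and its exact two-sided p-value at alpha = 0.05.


Step 1: Enumerate the 10 unordered pairs (i,j) with i<j and classify each by sign(x_j-x_i) * sign(y_j-y_i).
  (1,2):dx=+2,dy=+1->C; (1,3):dx=-4,dy=+4->D; (1,4):dx=+1,dy=-2->D; (1,5):dx=-5,dy=+6->D
  (2,3):dx=-6,dy=+3->D; (2,4):dx=-1,dy=-3->C; (2,5):dx=-7,dy=+5->D; (3,4):dx=+5,dy=-6->D
  (3,5):dx=-1,dy=+2->D; (4,5):dx=-6,dy=+8->D
Step 2: C = 2, D = 8, total pairs = 10.
Step 3: tau = (C - D)/(n(n-1)/2) = (2 - 8)/10 = -0.600000.
Step 4: Exact two-sided p-value (enumerate n! = 120 permutations of y under H0): p = 0.233333.
Step 5: alpha = 0.05. fail to reject H0.

tau_b = -0.6000 (C=2, D=8), p = 0.233333, fail to reject H0.


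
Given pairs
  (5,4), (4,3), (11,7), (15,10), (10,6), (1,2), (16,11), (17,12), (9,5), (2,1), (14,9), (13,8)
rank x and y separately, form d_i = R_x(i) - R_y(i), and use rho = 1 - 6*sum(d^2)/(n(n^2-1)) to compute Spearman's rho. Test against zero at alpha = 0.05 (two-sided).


Step 1: Rank x and y separately (midranks; no ties here).
rank(x): 5->4, 4->3, 11->7, 15->10, 10->6, 1->1, 16->11, 17->12, 9->5, 2->2, 14->9, 13->8
rank(y): 4->4, 3->3, 7->7, 10->10, 6->6, 2->2, 11->11, 12->12, 5->5, 1->1, 9->9, 8->8
Step 2: d_i = R_x(i) - R_y(i); compute d_i^2.
  (4-4)^2=0, (3-3)^2=0, (7-7)^2=0, (10-10)^2=0, (6-6)^2=0, (1-2)^2=1, (11-11)^2=0, (12-12)^2=0, (5-5)^2=0, (2-1)^2=1, (9-9)^2=0, (8-8)^2=0
sum(d^2) = 2.
Step 3: rho = 1 - 6*2 / (12*(12^2 - 1)) = 1 - 12/1716 = 0.993007.
Step 4: Under H0, t = rho * sqrt((n-2)/(1-rho^2)) = 26.5990 ~ t(10).
Step 5: Two-sided p-value from the t-distribution with 10 df = 0.000000.
Step 6: alpha = 0.05. reject H0.

rho = 0.9930, p = 0.000000, reject H0 at alpha = 0.05.


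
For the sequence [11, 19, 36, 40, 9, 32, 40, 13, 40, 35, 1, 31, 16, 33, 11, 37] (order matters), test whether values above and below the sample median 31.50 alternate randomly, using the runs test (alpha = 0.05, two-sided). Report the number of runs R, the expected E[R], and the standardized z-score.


Step 1: Compute median = 31.50; label A = above, B = below.
Labels in order: BBAABAABAABBBABA  (n_A = 8, n_B = 8)
Step 2: Count runs R = 10.
Step 3: Under H0 (random ordering), E[R] = 2*n_A*n_B/(n_A+n_B) + 1 = 2*8*8/16 + 1 = 9.0000.
        Var[R] = 2*n_A*n_B*(2*n_A*n_B - n_A - n_B) / ((n_A+n_B)^2 * (n_A+n_B-1)) = 14336/3840 = 3.7333.
        SD[R] = 1.9322.
Step 4: Continuity-corrected z = (R - 0.5 - E[R]) / SD[R] = (10 - 0.5 - 9.0000) / 1.9322 = 0.2588.
Step 5: Two-sided p-value via normal approximation = 2*(1 - Phi(|z|)) = 0.795809.
Step 6: alpha = 0.05. fail to reject H0.

R = 10, z = 0.2588, p = 0.795809, fail to reject H0.


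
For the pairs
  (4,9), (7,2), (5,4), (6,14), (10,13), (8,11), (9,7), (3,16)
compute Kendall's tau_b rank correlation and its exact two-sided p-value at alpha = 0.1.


Step 1: Enumerate the 28 unordered pairs (i,j) with i<j and classify each by sign(x_j-x_i) * sign(y_j-y_i).
  (1,2):dx=+3,dy=-7->D; (1,3):dx=+1,dy=-5->D; (1,4):dx=+2,dy=+5->C; (1,5):dx=+6,dy=+4->C
  (1,6):dx=+4,dy=+2->C; (1,7):dx=+5,dy=-2->D; (1,8):dx=-1,dy=+7->D; (2,3):dx=-2,dy=+2->D
  (2,4):dx=-1,dy=+12->D; (2,5):dx=+3,dy=+11->C; (2,6):dx=+1,dy=+9->C; (2,7):dx=+2,dy=+5->C
  (2,8):dx=-4,dy=+14->D; (3,4):dx=+1,dy=+10->C; (3,5):dx=+5,dy=+9->C; (3,6):dx=+3,dy=+7->C
  (3,7):dx=+4,dy=+3->C; (3,8):dx=-2,dy=+12->D; (4,5):dx=+4,dy=-1->D; (4,6):dx=+2,dy=-3->D
  (4,7):dx=+3,dy=-7->D; (4,8):dx=-3,dy=+2->D; (5,6):dx=-2,dy=-2->C; (5,7):dx=-1,dy=-6->C
  (5,8):dx=-7,dy=+3->D; (6,7):dx=+1,dy=-4->D; (6,8):dx=-5,dy=+5->D; (7,8):dx=-6,dy=+9->D
Step 2: C = 12, D = 16, total pairs = 28.
Step 3: tau = (C - D)/(n(n-1)/2) = (12 - 16)/28 = -0.142857.
Step 4: Exact two-sided p-value (enumerate n! = 40320 permutations of y under H0): p = 0.719544.
Step 5: alpha = 0.1. fail to reject H0.

tau_b = -0.1429 (C=12, D=16), p = 0.719544, fail to reject H0.


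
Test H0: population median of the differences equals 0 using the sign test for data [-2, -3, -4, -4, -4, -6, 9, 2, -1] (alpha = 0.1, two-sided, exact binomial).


Step 1: Discard zero differences. Original n = 9; n_eff = number of nonzero differences = 9.
Nonzero differences (with sign): -2, -3, -4, -4, -4, -6, +9, +2, -1
Step 2: Count signs: positive = 2, negative = 7.
Step 3: Under H0: P(positive) = 0.5, so the number of positives S ~ Bin(9, 0.5).
Step 4: Two-sided exact p-value = sum of Bin(9,0.5) probabilities at or below the observed probability = 0.179688.
Step 5: alpha = 0.1. fail to reject H0.

n_eff = 9, pos = 2, neg = 7, p = 0.179688, fail to reject H0.


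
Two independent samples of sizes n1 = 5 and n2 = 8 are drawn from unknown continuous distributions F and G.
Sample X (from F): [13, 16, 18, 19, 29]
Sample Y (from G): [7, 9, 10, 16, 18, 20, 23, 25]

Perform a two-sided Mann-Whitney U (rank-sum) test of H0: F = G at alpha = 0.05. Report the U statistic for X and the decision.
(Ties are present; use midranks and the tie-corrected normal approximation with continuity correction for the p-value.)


Step 1: Combine and sort all 13 observations; assign midranks.
sorted (value, group): (7,Y), (9,Y), (10,Y), (13,X), (16,X), (16,Y), (18,X), (18,Y), (19,X), (20,Y), (23,Y), (25,Y), (29,X)
ranks: 7->1, 9->2, 10->3, 13->4, 16->5.5, 16->5.5, 18->7.5, 18->7.5, 19->9, 20->10, 23->11, 25->12, 29->13
Step 2: Rank sum for X: R1 = 4 + 5.5 + 7.5 + 9 + 13 = 39.
Step 3: U_X = R1 - n1(n1+1)/2 = 39 - 5*6/2 = 39 - 15 = 24.
       U_Y = n1*n2 - U_X = 40 - 24 = 16.
Step 4: Ties are present, so use the tie-corrected normal approximation (with continuity correction) for the p-value.
Step 5: p-value = 0.607419; compare to alpha = 0.05. fail to reject H0.

U_X = 24, p = 0.607419, fail to reject H0 at alpha = 0.05.


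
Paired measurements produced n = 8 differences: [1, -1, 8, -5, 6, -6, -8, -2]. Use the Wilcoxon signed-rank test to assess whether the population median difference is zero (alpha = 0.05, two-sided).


Step 1: Drop any zero differences (none here) and take |d_i|.
|d| = [1, 1, 8, 5, 6, 6, 8, 2]
Step 2: Midrank |d_i| (ties get averaged ranks).
ranks: |1|->1.5, |1|->1.5, |8|->7.5, |5|->4, |6|->5.5, |6|->5.5, |8|->7.5, |2|->3
Step 3: Attach original signs; sum ranks with positive sign and with negative sign.
W+ = 1.5 + 7.5 + 5.5 = 14.5
W- = 1.5 + 4 + 5.5 + 7.5 + 3 = 21.5
(Check: W+ + W- = 36 should equal n(n+1)/2 = 36.)
Step 4: Test statistic W = min(W+, W-) = 14.5.
Step 5: Ties in |d|, so use the tie-corrected normal approximation.
        E[W] = n(n+1)/4 = 8*9/4 = 18.
        Tie groups: |d|=1 (t=2), |d|=6 (t=2), |d|=8 (t=2); sum(t^3 - t) = 18.
        Var[W] = n(n+1)(2n+1)/24 - sum(t^3-t)/48 = 1224/24 - 18/48 = 50.625.
        z = (W - E[W]) / sqrt(Var[W]) = (14.5 - 18) / 7.1151 = -0.4919.
        Two-sided p = 2*Phi(z) = 0.622783.
Step 6: alpha = 0.05. fail to reject H0.

W+ = 14.5, W- = 21.5, W = min = 14.5, p = 0.622783, fail to reject H0.


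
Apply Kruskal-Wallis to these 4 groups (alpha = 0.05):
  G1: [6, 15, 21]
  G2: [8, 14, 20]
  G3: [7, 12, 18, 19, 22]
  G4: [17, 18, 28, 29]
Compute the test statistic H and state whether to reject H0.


Step 1: Combine all N = 15 observations and assign midranks.
sorted (value, group, rank): (6,G1,1), (7,G3,2), (8,G2,3), (12,G3,4), (14,G2,5), (15,G1,6), (17,G4,7), (18,G3,8.5), (18,G4,8.5), (19,G3,10), (20,G2,11), (21,G1,12), (22,G3,13), (28,G4,14), (29,G4,15)
Step 2: Sum ranks within each group.
R_1 = 19 (n_1 = 3)
R_2 = 19 (n_2 = 3)
R_3 = 37.5 (n_3 = 5)
R_4 = 44.5 (n_4 = 4)
Step 3: H = 12/(N(N+1)) * sum(R_i^2/n_i) - 3(N+1)
     = 12/(15*16) * (19^2/3 + 19^2/3 + 37.5^2/5 + 44.5^2/4) - 3*16
     = 0.050000 * 1016.98 - 48
     = 2.848958.
Step 4: Ties present; correction factor C = 1 - 6/(15^3 - 15) = 0.998214. Corrected H = 2.848958 / 0.998214 = 2.854055.
Step 5: Under H0, H ~ chi^2(3); p-value = 0.414679.
Step 6: alpha = 0.05. fail to reject H0.

H = 2.8541, df = 3, p = 0.414679, fail to reject H0.


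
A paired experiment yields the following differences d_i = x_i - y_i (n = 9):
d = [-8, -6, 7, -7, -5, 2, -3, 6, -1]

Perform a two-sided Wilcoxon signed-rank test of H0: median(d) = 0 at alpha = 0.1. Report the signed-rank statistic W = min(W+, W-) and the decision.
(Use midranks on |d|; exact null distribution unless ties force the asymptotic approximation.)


Step 1: Drop any zero differences (none here) and take |d_i|.
|d| = [8, 6, 7, 7, 5, 2, 3, 6, 1]
Step 2: Midrank |d_i| (ties get averaged ranks).
ranks: |8|->9, |6|->5.5, |7|->7.5, |7|->7.5, |5|->4, |2|->2, |3|->3, |6|->5.5, |1|->1
Step 3: Attach original signs; sum ranks with positive sign and with negative sign.
W+ = 7.5 + 2 + 5.5 = 15
W- = 9 + 5.5 + 7.5 + 4 + 3 + 1 = 30
(Check: W+ + W- = 45 should equal n(n+1)/2 = 45.)
Step 4: Test statistic W = min(W+, W-) = 15.
Step 5: Ties in |d|, so use the tie-corrected normal approximation.
        E[W] = n(n+1)/4 = 9*10/4 = 22.5.
        Tie groups: |d|=6 (t=2), |d|=7 (t=2); sum(t^3 - t) = 12.
        Var[W] = n(n+1)(2n+1)/24 - sum(t^3-t)/48 = 1710/24 - 12/48 = 71.
        z = (W - E[W]) / sqrt(Var[W]) = (15 - 22.5) / 8.4261 = -0.8901.
        Two-sided p = 2*Phi(z) = 0.373420.
Step 6: alpha = 0.1. fail to reject H0.

W+ = 15, W- = 30, W = min = 15, p = 0.373420, fail to reject H0.
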